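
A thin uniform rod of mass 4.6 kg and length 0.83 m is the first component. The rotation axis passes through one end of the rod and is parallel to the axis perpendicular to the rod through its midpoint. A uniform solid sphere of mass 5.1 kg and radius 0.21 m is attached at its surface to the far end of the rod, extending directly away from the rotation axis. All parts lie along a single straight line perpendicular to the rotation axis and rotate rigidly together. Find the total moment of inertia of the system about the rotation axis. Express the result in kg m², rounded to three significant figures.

6.66

Thin rod: I_cm = (1/12)ML² = (1/12)(4.6)(0.83)² = 0.26408 kg m²; centre at d = 0.415 m, so the parallel axis theorem gives I = 0.26408 + (4.6)(0.415)² = 1.0563 kg m².
Solid sphere: I_cm = (2/5)MR² = (2/5)(5.1)(0.21)² = 0.089964 kg m²; centre at d = 0.415 + 0.415 + 0.21 = 1.04 m, so the parallel axis theorem gives I = 0.089964 + (5.1)(1.04)² = 5.6061 kg m².
Total I = 1.0563 + 5.6061 = 6.6624 kg m².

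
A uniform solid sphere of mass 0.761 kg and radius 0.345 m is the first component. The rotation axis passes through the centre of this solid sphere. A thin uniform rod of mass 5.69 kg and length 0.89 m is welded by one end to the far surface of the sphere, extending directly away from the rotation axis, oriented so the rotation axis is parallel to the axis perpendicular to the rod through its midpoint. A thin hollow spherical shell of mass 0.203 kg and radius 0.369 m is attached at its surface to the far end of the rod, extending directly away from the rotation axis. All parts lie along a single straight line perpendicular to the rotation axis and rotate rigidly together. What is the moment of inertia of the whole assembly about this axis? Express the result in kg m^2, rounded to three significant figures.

4.50

Solid sphere: I_cm = (2/5)MR² = (2/5)(0.761)(0.345)² = 0.036231 kg m^2; axis through the centre, so I = 0.036231 kg m^2.
Thin rod: I_cm = (1/12)ML² = (1/12)(5.69)(0.89)² = 0.37559 kg m^2; centre at d = 0.345 + 0.445 = 0.79 m, so the parallel axis theorem gives I = 0.37559 + (5.69)(0.79)² = 3.9267 kg m^2.
Spherical shell: I_cm = (2/3)MR² = (2/3)(0.203)(0.369)² = 0.018427 kg m^2; centre at d = 0.345 + 0.445 + 0.445 + 0.369 = 1.604 m, so the parallel axis theorem gives I = 0.018427 + (0.203)(1.604)² = 0.54071 kg m^2.
Total I = 0.036231 + 3.9267 + 0.54071 = 4.5037 kg m^2.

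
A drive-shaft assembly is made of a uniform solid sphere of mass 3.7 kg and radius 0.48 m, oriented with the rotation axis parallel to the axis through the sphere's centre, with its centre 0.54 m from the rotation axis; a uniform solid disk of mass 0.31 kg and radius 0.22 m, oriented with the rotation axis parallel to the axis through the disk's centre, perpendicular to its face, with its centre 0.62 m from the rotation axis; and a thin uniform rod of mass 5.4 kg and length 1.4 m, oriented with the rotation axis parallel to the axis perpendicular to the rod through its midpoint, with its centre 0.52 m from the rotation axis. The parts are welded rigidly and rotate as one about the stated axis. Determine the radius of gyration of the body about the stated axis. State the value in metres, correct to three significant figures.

Solid sphere: I_cm = (2/5)MR² = (2/5)(3.7)(0.48)² = 0.34099 kg m^2; centre at d = 0.54 m, so I = I_cm + Md² gives I = 0.34099 + (3.7)(0.54)² = 1.4199 kg m^2.
Solid disk: I_cm = (1/2)MR² = (1/2)(0.31)(0.22)² = 0.007502 kg m^2; centre at d = 0.62 m, so I = I_cm + Md² gives I = 0.007502 + (0.31)(0.62)² = 0.12667 kg m^2.
Thin rod: I_cm = (1/12)ML² = (1/12)(5.4)(1.4)² = 0.882 kg m^2; centre at d = 0.52 m, so I = I_cm + Md² gives I = 0.882 + (5.4)(0.52)² = 2.3422 kg m^2.
Total I = 3.8887 kg m^2; total mass M = 9.41 kg.
k = √(I/M) = √(3.8887/9.41) = 0.64285 m.

0.643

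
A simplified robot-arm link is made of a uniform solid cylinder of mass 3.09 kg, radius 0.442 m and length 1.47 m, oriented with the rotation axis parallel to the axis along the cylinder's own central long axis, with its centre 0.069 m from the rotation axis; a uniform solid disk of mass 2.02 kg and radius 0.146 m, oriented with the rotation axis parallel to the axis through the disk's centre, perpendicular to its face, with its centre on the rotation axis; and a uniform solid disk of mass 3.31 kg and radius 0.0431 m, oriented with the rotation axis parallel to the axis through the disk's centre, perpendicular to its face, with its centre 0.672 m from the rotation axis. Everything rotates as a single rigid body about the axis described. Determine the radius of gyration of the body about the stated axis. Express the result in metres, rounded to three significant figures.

Solid cylinder: I_cm = (1/2)MR² = (1/2)(3.09)(0.442)² = 0.30184 kg m^2; centre at d = 0.069 m, so the parallel axis theorem gives I = 0.30184 + (3.09)(0.069)² = 0.31655 kg m^2.
Solid disk: I_cm = (1/2)MR² = (1/2)(2.02)(0.146)² = 0.021529 kg m^2; axis through the centre, so I = 0.021529 kg m^2.
Solid disk: I_cm = (1/2)MR² = (1/2)(3.31)(0.0431)² = 0.0030743 kg m^2; centre at d = 0.672 m, so the parallel axis theorem gives I = 0.0030743 + (3.31)(0.672)² = 1.4978 kg m^2.
Total I = 1.8359 kg m^2; total mass M = 8.42 kg.
k = √(I/M) = √(1.8359/8.42) = 0.46695 m.

0.467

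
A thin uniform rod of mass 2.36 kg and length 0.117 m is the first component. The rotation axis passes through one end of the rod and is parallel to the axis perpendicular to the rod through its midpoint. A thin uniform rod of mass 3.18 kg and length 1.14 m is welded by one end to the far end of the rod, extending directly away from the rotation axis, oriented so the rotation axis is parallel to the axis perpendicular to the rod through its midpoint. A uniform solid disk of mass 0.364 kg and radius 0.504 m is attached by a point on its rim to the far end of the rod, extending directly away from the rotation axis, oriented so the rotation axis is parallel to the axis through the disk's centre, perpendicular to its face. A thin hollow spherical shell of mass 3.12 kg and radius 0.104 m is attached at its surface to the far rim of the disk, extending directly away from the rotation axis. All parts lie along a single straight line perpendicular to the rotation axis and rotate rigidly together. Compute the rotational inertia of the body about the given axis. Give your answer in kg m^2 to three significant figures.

20.6

Thin rod: I_cm = (1/12)ML² = (1/12)(2.36)(0.117)² = 0.0026922 kg m^2; centre at d = 0.0585 m, so the parallel axis theorem gives I = 0.0026922 + (2.36)(0.0585)² = 0.010769 kg m^2.
Thin rod: I_cm = (1/12)ML² = (1/12)(3.18)(1.14)² = 0.34439 kg m^2; centre at d = 0.0585 + 0.0585 + 0.57 = 0.687 m, so the parallel axis theorem gives I = 0.34439 + (3.18)(0.687)² = 1.8453 kg m^2.
Solid disk: I_cm = (1/2)MR² = (1/2)(0.364)(0.504)² = 0.046231 kg m^2; centre at d = 0.0585 + 0.0585 + 0.57 + 0.57 + 0.504 = 1.761 m, so the parallel axis theorem gives I = 0.046231 + (0.364)(1.761)² = 1.175 kg m^2.
Spherical shell: I_cm = (2/3)MR² = (2/3)(3.12)(0.104)² = 0.022497 kg m^2; centre at d = 0.0585 + 0.0585 + 0.57 + 0.57 + 0.504 + 0.504 + 0.104 = 2.369 m, so the parallel axis theorem gives I = 0.022497 + (3.12)(2.369)² = 17.532 kg m^2.
Total I = 0.010769 + 1.8453 + 1.175 + 17.532 = 20.564 kg m^2.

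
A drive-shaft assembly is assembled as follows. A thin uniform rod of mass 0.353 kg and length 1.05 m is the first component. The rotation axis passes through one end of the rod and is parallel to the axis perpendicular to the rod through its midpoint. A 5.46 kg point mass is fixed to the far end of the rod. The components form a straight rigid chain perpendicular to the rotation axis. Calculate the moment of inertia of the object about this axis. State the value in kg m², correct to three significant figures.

6.15

Thin rod: I_cm = (1/12)ML² = (1/12)(0.353)(1.05)² = 0.032432 kg m²; centre at d = 0.525 m, so the parallel axis theorem gives I = 0.032432 + (0.353)(0.525)² = 0.12973 kg m².
Point mass: I_cm = 0; centre at d = 0.525 + 0.525 = 1.05 m, so the parallel axis theorem gives I = 0 + (5.46)(1.05)² = 6.0197 kg m².
Total I = 0.12973 + 6.0197 = 6.1494 kg m².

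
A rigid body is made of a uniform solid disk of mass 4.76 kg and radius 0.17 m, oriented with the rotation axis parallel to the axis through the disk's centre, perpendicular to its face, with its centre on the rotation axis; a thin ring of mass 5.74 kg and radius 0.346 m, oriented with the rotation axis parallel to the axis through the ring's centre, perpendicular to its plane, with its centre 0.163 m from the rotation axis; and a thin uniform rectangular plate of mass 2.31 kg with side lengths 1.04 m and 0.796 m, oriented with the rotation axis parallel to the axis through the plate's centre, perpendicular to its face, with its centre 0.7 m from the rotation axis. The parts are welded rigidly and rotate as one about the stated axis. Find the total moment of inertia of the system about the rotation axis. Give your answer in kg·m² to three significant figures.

2.37

Solid disk: I_cm = (1/2)MR² = (1/2)(4.76)(0.17)² = 0.068782 kg·m²; axis through the centre, so I = 0.068782 kg·m².
Thin ring: I_cm = MR² = (5.74)(0.346)² = 0.68717 kg·m²; centre at d = 0.163 m, so I = I_cm + Md² gives I = 0.68717 + (5.74)(0.163)² = 0.83968 kg·m².
Rectangular plate: I_cm = (1/12)M(a²+b²) = (1/12)(2.31)[(1.04)² + (0.796)²] = 0.33018 kg·m²; centre at d = 0.7 m, so I = I_cm + Md² gives I = 0.33018 + (2.31)(0.7)² = 1.4621 kg·m².
Total I = 0.068782 + 0.83968 + 1.4621 = 2.3705 kg·m².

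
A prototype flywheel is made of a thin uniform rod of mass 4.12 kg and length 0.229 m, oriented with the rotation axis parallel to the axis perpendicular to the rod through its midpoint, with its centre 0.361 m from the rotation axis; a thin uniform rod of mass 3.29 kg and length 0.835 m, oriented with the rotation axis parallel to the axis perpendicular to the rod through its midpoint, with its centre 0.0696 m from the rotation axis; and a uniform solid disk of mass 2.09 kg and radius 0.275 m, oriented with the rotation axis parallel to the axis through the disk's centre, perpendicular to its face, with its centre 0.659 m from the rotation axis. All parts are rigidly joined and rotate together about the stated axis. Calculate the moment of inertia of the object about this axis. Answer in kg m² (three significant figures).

Thin rod: I_cm = (1/12)ML² = (1/12)(4.12)(0.229)² = 0.018005 kg m²; centre at d = 0.361 m, so I = I_cm + Md² gives I = 0.018005 + (4.12)(0.361)² = 0.55493 kg m².
Thin rod: I_cm = (1/12)ML² = (1/12)(3.29)(0.835)² = 0.19116 kg m²; centre at d = 0.0696 m, so I = I_cm + Md² gives I = 0.19116 + (3.29)(0.0696)² = 0.20709 kg m².
Solid disk: I_cm = (1/2)MR² = (1/2)(2.09)(0.275)² = 0.079028 kg m²; centre at d = 0.659 m, so I = I_cm + Md² gives I = 0.079028 + (2.09)(0.659)² = 0.98668 kg m².
Total I = 0.55493 + 0.20709 + 0.98668 = 1.7487 kg m².

1.75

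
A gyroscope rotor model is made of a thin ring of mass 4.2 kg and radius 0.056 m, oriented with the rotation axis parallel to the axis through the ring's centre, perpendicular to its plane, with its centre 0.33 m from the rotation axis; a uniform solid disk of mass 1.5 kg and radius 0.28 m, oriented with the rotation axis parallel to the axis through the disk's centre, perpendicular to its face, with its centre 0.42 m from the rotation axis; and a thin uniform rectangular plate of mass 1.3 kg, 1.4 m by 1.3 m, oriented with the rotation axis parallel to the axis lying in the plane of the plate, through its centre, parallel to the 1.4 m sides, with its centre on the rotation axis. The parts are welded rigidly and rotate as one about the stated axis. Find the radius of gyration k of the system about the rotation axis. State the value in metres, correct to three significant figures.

Thin ring: I_cm = MR² = (4.2)(0.056)² = 0.013171 kg·m²; centre at d = 0.33 m, so I = I_cm + Md² gives I = 0.013171 + (4.2)(0.33)² = 0.47055 kg·m².
Solid disk: I_cm = (1/2)MR² = (1/2)(1.5)(0.28)² = 0.0588 kg·m²; centre at d = 0.42 m, so I = I_cm + Md² gives I = 0.0588 + (1.5)(0.42)² = 0.3234 kg·m².
Rectangular plate: I_cm = (1/12)Mb² = (1/12)(1.3)(1.3)² = 0.18308 kg·m²; axis through the centre, so I = 0.18308 kg·m².
Total I = 0.97703 kg·m²; total mass M = 7 kg.
k = √(I/M) = √(0.97703/7) = 0.3736 m.

0.374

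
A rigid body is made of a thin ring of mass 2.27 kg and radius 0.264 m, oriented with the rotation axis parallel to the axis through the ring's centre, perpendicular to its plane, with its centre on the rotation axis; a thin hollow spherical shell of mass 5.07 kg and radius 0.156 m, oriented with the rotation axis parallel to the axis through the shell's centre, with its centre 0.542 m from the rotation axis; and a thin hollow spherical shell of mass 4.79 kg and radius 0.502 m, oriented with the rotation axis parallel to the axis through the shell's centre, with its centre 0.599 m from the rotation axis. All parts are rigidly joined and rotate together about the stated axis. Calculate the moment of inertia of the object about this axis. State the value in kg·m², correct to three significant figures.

Thin ring: I_cm = MR² = (2.27)(0.264)² = 0.15821 kg·m²; axis through the centre, so I = 0.15821 kg·m².
Spherical shell: I_cm = (2/3)MR² = (2/3)(5.07)(0.156)² = 0.082256 kg·m²; centre at d = 0.542 m, so the parallel axis theorem gives I = 0.082256 + (5.07)(0.542)² = 1.5716 kg·m².
Spherical shell: I_cm = (2/3)MR² = (2/3)(4.79)(0.502)² = 0.80473 kg·m²; centre at d = 0.599 m, so the parallel axis theorem gives I = 0.80473 + (4.79)(0.599)² = 2.5234 kg·m².
Total I = 0.15821 + 1.5716 + 2.5234 = 4.2532 kg·m².

4.25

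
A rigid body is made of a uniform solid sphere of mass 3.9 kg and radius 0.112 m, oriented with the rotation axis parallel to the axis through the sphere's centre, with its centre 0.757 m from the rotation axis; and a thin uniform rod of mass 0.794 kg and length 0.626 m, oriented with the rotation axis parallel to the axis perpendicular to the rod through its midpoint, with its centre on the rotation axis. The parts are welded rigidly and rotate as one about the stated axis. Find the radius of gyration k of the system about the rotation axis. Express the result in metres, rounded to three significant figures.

0.697

Solid sphere: I_cm = (2/5)MR² = (2/5)(3.9)(0.112)² = 0.019569 kg m^2; centre at d = 0.757 m, so the parallel axis theorem gives I = 0.019569 + (3.9)(0.757)² = 2.2545 kg m^2.
Thin rod: I_cm = (1/12)ML² = (1/12)(0.794)(0.626)² = 0.025929 kg m^2; axis through the centre, so I = 0.025929 kg m^2.
Total I = 2.2804 kg m^2; total mass M = 4.694 kg.
k = √(I/M) = √(2.2804/4.694) = 0.697 m.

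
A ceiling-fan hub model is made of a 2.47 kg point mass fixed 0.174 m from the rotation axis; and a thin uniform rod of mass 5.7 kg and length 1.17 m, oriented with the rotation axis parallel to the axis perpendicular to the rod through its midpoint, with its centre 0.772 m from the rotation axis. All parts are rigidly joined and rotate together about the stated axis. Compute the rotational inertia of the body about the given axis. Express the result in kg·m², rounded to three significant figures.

4.12

Point mass: I_cm = 0; centre at d = 0.174 m, so I = I_cm + Md² gives I = 0 + (2.47)(0.174)² = 0.074782 kg·m².
Thin rod: I_cm = (1/12)ML² = (1/12)(5.7)(1.17)² = 0.65023 kg·m²; centre at d = 0.772 m, so I = I_cm + Md² gives I = 0.65023 + (5.7)(0.772)² = 4.0473 kg·m².
Total I = 0.074782 + 4.0473 = 4.1221 kg·m².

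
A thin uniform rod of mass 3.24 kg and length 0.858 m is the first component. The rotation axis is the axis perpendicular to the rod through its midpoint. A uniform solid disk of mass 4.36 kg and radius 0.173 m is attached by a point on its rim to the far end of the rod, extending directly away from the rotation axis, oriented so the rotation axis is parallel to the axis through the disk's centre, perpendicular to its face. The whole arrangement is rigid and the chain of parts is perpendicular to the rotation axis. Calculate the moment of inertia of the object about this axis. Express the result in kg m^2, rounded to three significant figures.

Thin rod: I_cm = (1/12)ML² = (1/12)(3.24)(0.858)² = 0.19876 kg m^2; axis through the centre, so I = 0.19876 kg m^2.
Solid disk: I_cm = (1/2)MR² = (1/2)(4.36)(0.173)² = 0.065245 kg m^2; centre at d = 0.429 + 0.173 = 0.602 m, so I = I_cm + Md² gives I = 0.065245 + (4.36)(0.602)² = 1.6453 kg m^2.
Total I = 0.19876 + 1.6453 = 1.8441 kg m^2.

1.84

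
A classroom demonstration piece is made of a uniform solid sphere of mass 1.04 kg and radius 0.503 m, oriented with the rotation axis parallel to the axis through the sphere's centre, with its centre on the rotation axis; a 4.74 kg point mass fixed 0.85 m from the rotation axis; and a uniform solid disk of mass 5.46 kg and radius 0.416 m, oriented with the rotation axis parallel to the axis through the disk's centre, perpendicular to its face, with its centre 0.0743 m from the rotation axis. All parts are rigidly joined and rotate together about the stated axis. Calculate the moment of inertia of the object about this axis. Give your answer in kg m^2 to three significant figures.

4.03

Solid sphere: I_cm = (2/5)MR² = (2/5)(1.04)(0.503)² = 0.10525 kg m^2; axis through the centre, so I = 0.10525 kg m^2.
Point mass: I_cm = 0; centre at d = 0.85 m, so I = I_cm + Md² gives I = 0 + (4.74)(0.85)² = 3.4246 kg m^2.
Solid disk: I_cm = (1/2)MR² = (1/2)(5.46)(0.416)² = 0.47244 kg m^2; centre at d = 0.0743 m, so I = I_cm + Md² gives I = 0.47244 + (5.46)(0.0743)² = 0.50258 kg m^2.
Total I = 0.10525 + 3.4246 + 0.50258 = 4.0325 kg m^2.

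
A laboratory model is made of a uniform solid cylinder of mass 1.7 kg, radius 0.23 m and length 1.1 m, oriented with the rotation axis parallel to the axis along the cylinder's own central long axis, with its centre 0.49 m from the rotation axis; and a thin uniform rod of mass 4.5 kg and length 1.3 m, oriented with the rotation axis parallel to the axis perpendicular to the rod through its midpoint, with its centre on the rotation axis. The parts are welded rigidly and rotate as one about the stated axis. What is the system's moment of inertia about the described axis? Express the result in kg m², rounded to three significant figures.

1.09

Solid cylinder: I_cm = (1/2)MR² = (1/2)(1.7)(0.23)² = 0.044965 kg m²; centre at d = 0.49 m, so the parallel axis theorem gives I = 0.044965 + (1.7)(0.49)² = 0.45313 kg m².
Thin rod: I_cm = (1/12)ML² = (1/12)(4.5)(1.3)² = 0.63375 kg m²; axis through the centre, so I = 0.63375 kg m².
Total I = 0.45313 + 0.63375 = 1.0869 kg m².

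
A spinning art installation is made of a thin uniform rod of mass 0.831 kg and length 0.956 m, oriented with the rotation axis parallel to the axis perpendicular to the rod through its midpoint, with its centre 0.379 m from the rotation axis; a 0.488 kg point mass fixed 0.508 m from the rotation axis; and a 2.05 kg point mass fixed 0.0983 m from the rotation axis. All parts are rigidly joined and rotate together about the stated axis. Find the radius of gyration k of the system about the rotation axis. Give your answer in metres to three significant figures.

0.312

Thin rod: I_cm = (1/12)ML² = (1/12)(0.831)(0.956)² = 0.06329 kg·m²; centre at d = 0.379 m, so I = I_cm + Md² gives I = 0.06329 + (0.831)(0.379)² = 0.18266 kg·m².
Point mass: I_cm = 0; centre at d = 0.508 m, so I = I_cm + Md² gives I = 0 + (0.488)(0.508)² = 0.12594 kg·m².
Point mass: I_cm = 0; centre at d = 0.0983 m, so I = I_cm + Md² gives I = 0 + (2.05)(0.0983)² = 0.019809 kg·m².
Total I = 0.3284 kg·m²; total mass M = 3.369 kg.
k = √(I/M) = √(0.3284/3.369) = 0.31221 m.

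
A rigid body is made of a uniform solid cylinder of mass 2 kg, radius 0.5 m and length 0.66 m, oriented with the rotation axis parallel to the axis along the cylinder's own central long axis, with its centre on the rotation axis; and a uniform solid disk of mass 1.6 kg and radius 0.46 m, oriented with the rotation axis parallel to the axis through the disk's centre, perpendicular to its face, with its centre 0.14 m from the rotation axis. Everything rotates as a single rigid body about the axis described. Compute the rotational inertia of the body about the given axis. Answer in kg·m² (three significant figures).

0.451

Solid cylinder: I_cm = (1/2)MR² = (1/2)(2)(0.5)² = 0.25 kg·m²; axis through the centre, so I = 0.25 kg·m².
Solid disk: I_cm = (1/2)MR² = (1/2)(1.6)(0.46)² = 0.16928 kg·m²; centre at d = 0.14 m, so the parallel axis theorem gives I = 0.16928 + (1.6)(0.14)² = 0.20064 kg·m².
Total I = 0.25 + 0.20064 = 0.45064 kg·m².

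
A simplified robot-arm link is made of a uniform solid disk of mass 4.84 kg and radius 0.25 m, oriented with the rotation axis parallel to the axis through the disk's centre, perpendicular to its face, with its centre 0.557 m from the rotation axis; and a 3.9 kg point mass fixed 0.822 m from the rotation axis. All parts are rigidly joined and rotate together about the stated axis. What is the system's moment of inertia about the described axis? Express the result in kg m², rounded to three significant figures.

Solid disk: I_cm = (1/2)MR² = (1/2)(4.84)(0.25)² = 0.15125 kg m²; centre at d = 0.557 m, so I = I_cm + Md² gives I = 0.15125 + (4.84)(0.557)² = 1.6529 kg m².
Point mass: I_cm = 0; centre at d = 0.822 m, so I = I_cm + Md² gives I = 0 + (3.9)(0.822)² = 2.6352 kg m².
Total I = 1.6529 + 2.6352 = 4.288 kg m².

4.29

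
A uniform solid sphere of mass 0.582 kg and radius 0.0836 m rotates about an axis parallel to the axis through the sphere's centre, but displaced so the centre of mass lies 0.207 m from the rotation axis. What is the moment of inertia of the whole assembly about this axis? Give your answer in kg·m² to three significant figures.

I_cm = (2/5)MR² = (2/5)(0.582)(0.0836)² = 0.001627 kg·m²; centre at d = 0.207 m, so I = I_cm + Md² gives I = 0.001627 + (0.582)(0.207)² = 0.026565 kg·m².

0.0266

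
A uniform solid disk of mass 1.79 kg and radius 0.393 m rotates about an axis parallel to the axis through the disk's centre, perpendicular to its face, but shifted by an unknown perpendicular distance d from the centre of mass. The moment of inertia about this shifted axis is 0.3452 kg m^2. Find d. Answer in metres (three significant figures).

0.340

About the centre-of-mass axis, I_cm = (1/2)MR² = (1/2)(1.79)(0.393)² = 0.13823 kg m^2.
Parallel axis theorem: I = I_cm + Md², so Md² = 0.3452 − 0.13823 = 0.20697 kg m^2.
d = √(0.20697 / 1.79) = 0.34004 m.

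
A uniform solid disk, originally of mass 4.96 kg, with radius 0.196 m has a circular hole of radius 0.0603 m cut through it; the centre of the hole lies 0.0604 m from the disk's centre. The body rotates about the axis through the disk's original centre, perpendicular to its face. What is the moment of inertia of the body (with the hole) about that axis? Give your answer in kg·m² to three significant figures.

0.0927

Unpierced body about its centre: I₀ = (1/2)MR² = (1/2)(4.96)(0.196)² = 0.095272 kg·m².
The removed disk has mass m = M·(r/R)² = (4.96)(0.0603/0.196)² = 0.46947 kg (same uniform areal density).
Its moment of inertia about the rotation axis (parallel-axis theorem): I_hole = (1/2)mr² + md² = (1/2)(0.46947)(0.0603)² + (0.46947)(0.0604)² = 0.0025662 kg·m².
Treating the hole as negative mass, I = I₀ − I_hole = 0.095272 − 0.0025662 = 0.092705 kg·m².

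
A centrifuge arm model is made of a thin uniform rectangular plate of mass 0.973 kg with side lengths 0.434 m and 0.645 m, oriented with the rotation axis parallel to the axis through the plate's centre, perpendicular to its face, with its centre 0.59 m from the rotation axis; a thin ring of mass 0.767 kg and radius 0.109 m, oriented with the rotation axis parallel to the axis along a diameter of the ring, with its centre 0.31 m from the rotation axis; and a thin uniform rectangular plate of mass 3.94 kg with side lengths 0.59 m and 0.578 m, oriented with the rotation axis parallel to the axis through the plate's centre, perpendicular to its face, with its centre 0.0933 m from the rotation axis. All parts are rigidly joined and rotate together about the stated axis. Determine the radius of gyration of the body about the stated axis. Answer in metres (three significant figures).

Rectangular plate: I_cm = (1/12)M(a²+b²) = (1/12)(0.973)[(0.434)² + (0.645)²] = 0.049005 kg m²; centre at d = 0.59 m, so the parallel axis theorem gives I = 0.049005 + (0.973)(0.59)² = 0.38771 kg m².
Thin ring: I_cm = (1/2)MR² = (1/2)(0.767)(0.109)² = 0.0045564 kg m²; centre at d = 0.31 m, so the parallel axis theorem gives I = 0.0045564 + (0.767)(0.31)² = 0.078265 kg m².
Rectangular plate: I_cm = (1/12)M(a²+b²) = (1/12)(3.94)[(0.59)² + (0.578)²] = 0.22398 kg m²; centre at d = 0.0933 m, so the parallel axis theorem gives I = 0.22398 + (3.94)(0.0933)² = 0.25828 kg m².
Total I = 0.72425 kg m²; total mass M = 5.68 kg.
k = √(I/M) = √(0.72425/5.68) = 0.35708 m.

0.357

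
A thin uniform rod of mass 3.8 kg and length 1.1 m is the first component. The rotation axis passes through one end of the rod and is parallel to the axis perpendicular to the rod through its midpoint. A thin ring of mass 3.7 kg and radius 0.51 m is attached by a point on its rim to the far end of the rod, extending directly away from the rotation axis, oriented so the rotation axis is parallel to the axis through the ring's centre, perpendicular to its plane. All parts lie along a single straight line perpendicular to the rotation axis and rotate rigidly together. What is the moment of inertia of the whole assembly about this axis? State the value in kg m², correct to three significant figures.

Thin rod: I_cm = (1/12)ML² = (1/12)(3.8)(1.1)² = 0.38317 kg m²; centre at d = 0.55 m, so I = I_cm + Md² gives I = 0.38317 + (3.8)(0.55)² = 1.5327 kg m².
Thin ring: I_cm = MR² = (3.7)(0.51)² = 0.96237 kg m²; centre at d = 0.55 + 0.55 + 0.51 = 1.61 m, so I = I_cm + Md² gives I = 0.96237 + (3.7)(1.61)² = 10.553 kg m².
Total I = 1.5327 + 10.553 = 12.086 kg m².

12.1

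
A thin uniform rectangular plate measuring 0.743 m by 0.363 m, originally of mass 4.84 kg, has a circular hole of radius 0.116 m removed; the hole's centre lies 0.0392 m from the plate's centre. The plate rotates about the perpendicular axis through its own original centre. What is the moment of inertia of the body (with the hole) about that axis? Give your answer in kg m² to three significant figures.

Unpierced body about its centre: I₀ = (1/12)M(a²+b²) = (1/12)(4.84)[(0.743)² + (0.363)²] = 0.27581 kg m².
The removed disk has mass m = M·πr²/(ab) = (4.84)·π(0.116)²/(0.743·0.363) = 0.75861 kg (same uniform areal density).
Its moment of inertia about the rotation axis (parallel-axis theorem): I_hole = (1/2)mr² + md² = (1/2)(0.75861)(0.116)² + (0.75861)(0.0392)² = 0.0062696 kg m².
Treating the hole as negative mass, I = I₀ − I_hole = 0.27581 − 0.0062696 = 0.26954 kg m².

0.270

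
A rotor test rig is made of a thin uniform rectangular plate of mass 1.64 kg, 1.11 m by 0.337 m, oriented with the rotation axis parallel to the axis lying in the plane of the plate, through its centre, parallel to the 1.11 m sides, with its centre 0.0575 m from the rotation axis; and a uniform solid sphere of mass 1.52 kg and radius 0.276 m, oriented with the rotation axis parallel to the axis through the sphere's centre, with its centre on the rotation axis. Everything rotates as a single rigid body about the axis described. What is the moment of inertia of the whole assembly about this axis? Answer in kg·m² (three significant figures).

0.0673

Rectangular plate: I_cm = (1/12)Mb² = (1/12)(1.64)(0.337)² = 0.015521 kg·m²; centre at d = 0.0575 m, so the parallel axis theorem gives I = 0.015521 + (1.64)(0.0575)² = 0.020943 kg·m².
Solid sphere: I_cm = (2/5)MR² = (2/5)(1.52)(0.276)² = 0.046315 kg·m²; axis through the centre, so I = 0.046315 kg·m².
Total I = 0.020943 + 0.046315 = 0.067258 kg·m².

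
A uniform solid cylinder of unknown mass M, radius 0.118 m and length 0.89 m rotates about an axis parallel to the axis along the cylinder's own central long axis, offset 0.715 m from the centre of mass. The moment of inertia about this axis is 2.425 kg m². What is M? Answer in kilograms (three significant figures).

I = I_cm + Md² = (1/2)MR² + Md² = M·[0.5·(0.118)² + (0.715)²] = M·0.51819.
So M = 2.425 / 0.51819 = 4.6798 kg.

4.68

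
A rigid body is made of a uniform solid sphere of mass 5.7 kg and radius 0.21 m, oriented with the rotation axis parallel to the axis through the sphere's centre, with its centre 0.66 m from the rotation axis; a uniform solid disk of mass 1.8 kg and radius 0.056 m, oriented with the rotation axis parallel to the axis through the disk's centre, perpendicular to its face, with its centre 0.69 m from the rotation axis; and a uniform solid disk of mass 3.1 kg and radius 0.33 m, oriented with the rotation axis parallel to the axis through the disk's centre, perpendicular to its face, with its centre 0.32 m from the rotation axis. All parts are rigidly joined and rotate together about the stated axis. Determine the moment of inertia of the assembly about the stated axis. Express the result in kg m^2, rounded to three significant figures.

3.93

Solid sphere: I_cm = (2/5)MR² = (2/5)(5.7)(0.21)² = 0.10055 kg m^2; centre at d = 0.66 m, so the parallel axis theorem gives I = 0.10055 + (5.7)(0.66)² = 2.5835 kg m^2.
Solid disk: I_cm = (1/2)MR² = (1/2)(1.8)(0.056)² = 0.0028224 kg m^2; centre at d = 0.69 m, so the parallel axis theorem gives I = 0.0028224 + (1.8)(0.69)² = 0.8598 kg m^2.
Solid disk: I_cm = (1/2)MR² = (1/2)(3.1)(0.33)² = 0.1688 kg m^2; centre at d = 0.32 m, so the parallel axis theorem gives I = 0.1688 + (3.1)(0.32)² = 0.48624 kg m^2.
Total I = 2.5835 + 0.8598 + 0.48624 = 3.9295 kg m^2.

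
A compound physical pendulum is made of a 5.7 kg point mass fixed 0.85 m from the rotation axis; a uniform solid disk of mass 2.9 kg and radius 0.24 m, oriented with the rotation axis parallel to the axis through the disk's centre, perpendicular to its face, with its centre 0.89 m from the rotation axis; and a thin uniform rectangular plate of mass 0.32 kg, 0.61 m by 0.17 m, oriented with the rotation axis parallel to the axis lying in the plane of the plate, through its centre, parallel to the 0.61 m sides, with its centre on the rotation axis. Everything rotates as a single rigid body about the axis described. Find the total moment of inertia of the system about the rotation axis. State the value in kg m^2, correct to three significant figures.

6.50

Point mass: I_cm = 0; centre at d = 0.85 m, so I = I_cm + Md² gives I = 0 + (5.7)(0.85)² = 4.1182 kg m^2.
Solid disk: I_cm = (1/2)MR² = (1/2)(2.9)(0.24)² = 0.08352 kg m^2; centre at d = 0.89 m, so I = I_cm + Md² gives I = 0.08352 + (2.9)(0.89)² = 2.3806 kg m^2.
Rectangular plate: I_cm = (1/12)Mb² = (1/12)(0.32)(0.17)² = 0.00077067 kg m^2; axis through the centre, so I = 0.00077067 kg m^2.
Total I = 4.1182 + 2.3806 + 0.00077067 = 6.4996 kg m^2.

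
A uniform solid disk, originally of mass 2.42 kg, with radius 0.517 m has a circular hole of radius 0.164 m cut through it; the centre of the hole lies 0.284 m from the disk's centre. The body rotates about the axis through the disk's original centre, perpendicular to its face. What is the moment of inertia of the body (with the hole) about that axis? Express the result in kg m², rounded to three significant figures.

Unpierced body about its centre: I₀ = (1/2)MR² = (1/2)(2.42)(0.517)² = 0.32342 kg m².
The removed disk has mass m = M·(r/R)² = (2.42)(0.164/0.517)² = 0.24351 kg (same uniform areal density).
Its moment of inertia about the rotation axis (parallel-axis theorem): I_hole = (1/2)mr² + md² = (1/2)(0.24351)(0.164)² + (0.24351)(0.284)² = 0.022916 kg m².
Treating the hole as negative mass, I = I₀ − I_hole = 0.32342 − 0.022916 = 0.3005 kg m².

0.301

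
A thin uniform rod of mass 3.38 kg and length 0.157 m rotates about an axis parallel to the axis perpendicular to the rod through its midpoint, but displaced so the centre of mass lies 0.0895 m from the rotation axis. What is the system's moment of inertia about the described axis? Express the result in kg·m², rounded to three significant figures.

I_cm = (1/12)ML² = (1/12)(3.38)(0.157)² = 0.0069428 kg·m²; centre at d = 0.0895 m, so the parallel axis theorem gives I = 0.0069428 + (3.38)(0.0895)² = 0.034017 kg·m².

0.0340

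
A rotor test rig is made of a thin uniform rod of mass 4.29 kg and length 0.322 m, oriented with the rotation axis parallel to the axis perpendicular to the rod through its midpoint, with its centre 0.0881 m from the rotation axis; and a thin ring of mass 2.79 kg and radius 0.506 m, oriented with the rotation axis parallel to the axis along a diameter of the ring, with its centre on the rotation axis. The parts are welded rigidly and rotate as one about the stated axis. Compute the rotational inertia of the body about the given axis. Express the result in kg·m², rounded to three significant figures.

Thin rod: I_cm = (1/12)ML² = (1/12)(4.29)(0.322)² = 0.037067 kg·m²; centre at d = 0.0881 m, so I = I_cm + Md² gives I = 0.037067 + (4.29)(0.0881)² = 0.070364 kg·m².
Thin ring: I_cm = (1/2)MR² = (1/2)(2.79)(0.506)² = 0.35717 kg·m²; axis through the centre, so I = 0.35717 kg·m².
Total I = 0.070364 + 0.35717 = 0.42753 kg·m².

0.428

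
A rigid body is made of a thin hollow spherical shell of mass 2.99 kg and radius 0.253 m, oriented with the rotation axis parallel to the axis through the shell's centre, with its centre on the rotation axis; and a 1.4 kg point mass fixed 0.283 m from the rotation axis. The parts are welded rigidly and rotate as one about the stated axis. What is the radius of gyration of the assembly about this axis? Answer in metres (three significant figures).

Spherical shell: I_cm = (2/3)MR² = (2/3)(2.99)(0.253)² = 0.12759 kg m²; axis through the centre, so I = 0.12759 kg m².
Point mass: I_cm = 0; centre at d = 0.283 m, so I = I_cm + Md² gives I = 0 + (1.4)(0.283)² = 0.11212 kg m².
Total I = 0.23972 kg m²; total mass M = 4.39 kg.
k = √(I/M) = √(0.23972/4.39) = 0.23368 m.

0.234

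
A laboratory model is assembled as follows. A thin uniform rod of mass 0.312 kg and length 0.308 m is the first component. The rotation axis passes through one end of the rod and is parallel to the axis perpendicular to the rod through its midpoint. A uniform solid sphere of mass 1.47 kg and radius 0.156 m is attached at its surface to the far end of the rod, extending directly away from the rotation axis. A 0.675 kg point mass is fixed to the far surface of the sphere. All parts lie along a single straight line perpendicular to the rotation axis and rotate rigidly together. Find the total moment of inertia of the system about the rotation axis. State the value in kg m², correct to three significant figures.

Thin rod: I_cm = (1/12)ML² = (1/12)(0.312)(0.308)² = 0.0024665 kg m²; centre at d = 0.154 m, so I = I_cm + Md² gives I = 0.0024665 + (0.312)(0.154)² = 0.0098659 kg m².
Solid sphere: I_cm = (2/5)MR² = (2/5)(1.47)(0.156)² = 0.01431 kg m²; centre at d = 0.154 + 0.154 + 0.156 = 0.464 m, so I = I_cm + Md² gives I = 0.01431 + (1.47)(0.464)² = 0.33079 kg m².
Point mass: I_cm = 0; centre at d = 0.154 + 0.154 + 0.156 + 0.156 = 0.62 m, so I = I_cm + Md² gives I = 0 + (0.675)(0.62)² = 0.25947 kg m².
Total I = 0.0098659 + 0.33079 + 0.25947 = 0.60013 kg m².

0.600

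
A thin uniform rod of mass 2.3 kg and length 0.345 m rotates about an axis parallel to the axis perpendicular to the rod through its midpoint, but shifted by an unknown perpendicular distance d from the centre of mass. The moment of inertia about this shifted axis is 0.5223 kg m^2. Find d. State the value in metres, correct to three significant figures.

0.466

About the centre-of-mass axis, I_cm = (1/12)ML² = (1/12)(2.3)(0.345)² = 0.022813 kg m^2.
Parallel axis theorem: I = I_cm + Md², so Md² = 0.5223 − 0.022813 = 0.49949 kg m^2.
d = √(0.49949 / 2.3) = 0.46601 m.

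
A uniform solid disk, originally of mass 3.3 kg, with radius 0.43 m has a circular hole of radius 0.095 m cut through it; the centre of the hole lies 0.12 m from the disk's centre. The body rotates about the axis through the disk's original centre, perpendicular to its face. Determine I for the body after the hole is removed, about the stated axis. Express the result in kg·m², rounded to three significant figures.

Unpierced body about its centre: I₀ = (1/2)MR² = (1/2)(3.3)(0.43)² = 0.30508 kg·m².
The removed disk has mass m = M·(r/R)² = (3.3)(0.095/0.43)² = 0.16107 kg (same uniform areal density).
Its moment of inertia about the rotation axis (parallel-axis theorem): I_hole = (1/2)mr² + md² = (1/2)(0.16107)(0.095)² + (0.16107)(0.12)² = 0.0030463 kg·m².
Treating the hole as negative mass, I = I₀ − I_hole = 0.30508 − 0.0030463 = 0.30204 kg·m².

0.302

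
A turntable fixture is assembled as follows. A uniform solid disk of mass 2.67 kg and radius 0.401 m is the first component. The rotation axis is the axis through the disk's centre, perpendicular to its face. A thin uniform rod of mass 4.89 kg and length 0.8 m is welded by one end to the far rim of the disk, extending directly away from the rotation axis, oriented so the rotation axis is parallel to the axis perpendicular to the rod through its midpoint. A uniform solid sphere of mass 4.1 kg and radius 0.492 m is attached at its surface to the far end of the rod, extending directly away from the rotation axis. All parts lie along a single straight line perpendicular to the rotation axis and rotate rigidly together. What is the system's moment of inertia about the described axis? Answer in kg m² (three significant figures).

Solid disk: I_cm = (1/2)MR² = (1/2)(2.67)(0.401)² = 0.21467 kg m²; axis through the centre, so I = 0.21467 kg m².
Thin rod: I_cm = (1/12)ML² = (1/12)(4.89)(0.8)² = 0.2608 kg m²; centre at d = 0.401 + 0.4 = 0.801 m, so the parallel axis theorem gives I = 0.2608 + (4.89)(0.801)² = 3.3982 kg m².
Solid sphere: I_cm = (2/5)MR² = (2/5)(4.1)(0.492)² = 0.39698 kg m²; centre at d = 0.401 + 0.4 + 0.4 + 0.492 = 1.693 m, so the parallel axis theorem gives I = 0.39698 + (4.1)(1.693)² = 12.149 kg m².
Total I = 0.21467 + 3.3982 + 12.149 = 15.762 kg m².

15.8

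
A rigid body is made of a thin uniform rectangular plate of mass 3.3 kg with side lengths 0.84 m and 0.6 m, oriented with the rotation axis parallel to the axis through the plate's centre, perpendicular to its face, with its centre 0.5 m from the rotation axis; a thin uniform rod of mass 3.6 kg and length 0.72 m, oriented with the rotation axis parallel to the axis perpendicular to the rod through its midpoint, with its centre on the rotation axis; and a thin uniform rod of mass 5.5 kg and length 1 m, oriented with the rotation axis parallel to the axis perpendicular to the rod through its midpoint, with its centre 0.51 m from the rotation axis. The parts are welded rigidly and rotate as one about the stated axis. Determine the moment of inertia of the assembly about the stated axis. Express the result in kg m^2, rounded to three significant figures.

3.16

Rectangular plate: I_cm = (1/12)M(a²+b²) = (1/12)(3.3)[(0.84)² + (0.6)²] = 0.29304 kg m^2; centre at d = 0.5 m, so the parallel axis theorem gives I = 0.29304 + (3.3)(0.5)² = 1.118 kg m^2.
Thin rod: I_cm = (1/12)ML² = (1/12)(3.6)(0.72)² = 0.15552 kg m^2; axis through the centre, so I = 0.15552 kg m^2.
Thin rod: I_cm = (1/12)ML² = (1/12)(5.5)(1)² = 0.45833 kg m^2; centre at d = 0.51 m, so the parallel axis theorem gives I = 0.45833 + (5.5)(0.51)² = 1.8889 kg m^2.
Total I = 1.118 + 0.15552 + 1.8889 = 3.1624 kg m^2.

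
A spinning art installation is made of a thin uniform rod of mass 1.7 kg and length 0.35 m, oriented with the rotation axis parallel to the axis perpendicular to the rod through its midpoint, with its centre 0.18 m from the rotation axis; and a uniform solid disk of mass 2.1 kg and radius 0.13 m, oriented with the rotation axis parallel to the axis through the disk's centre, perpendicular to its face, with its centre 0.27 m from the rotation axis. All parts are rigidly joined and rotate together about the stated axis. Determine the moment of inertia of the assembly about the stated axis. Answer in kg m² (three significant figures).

Thin rod: I_cm = (1/12)ML² = (1/12)(1.7)(0.35)² = 0.017354 kg m²; centre at d = 0.18 m, so I = I_cm + Md² gives I = 0.017354 + (1.7)(0.18)² = 0.072434 kg m².
Solid disk: I_cm = (1/2)MR² = (1/2)(2.1)(0.13)² = 0.017745 kg m²; centre at d = 0.27 m, so I = I_cm + Md² gives I = 0.017745 + (2.1)(0.27)² = 0.17084 kg m².
Total I = 0.072434 + 0.17084 = 0.24327 kg m².

0.243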